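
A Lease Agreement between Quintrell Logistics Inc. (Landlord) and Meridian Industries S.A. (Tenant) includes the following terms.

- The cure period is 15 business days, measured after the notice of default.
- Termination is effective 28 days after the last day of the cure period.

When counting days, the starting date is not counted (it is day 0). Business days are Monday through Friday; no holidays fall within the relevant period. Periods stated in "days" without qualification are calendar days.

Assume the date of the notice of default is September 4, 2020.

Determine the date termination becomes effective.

October 23, 2020

The last day of the cure period: counting 15 business days from Friday, September 4, 2020 (Sep 7, Sep 8, Sep 9, Sep 10, …, Sep 23, Sep 24, Sep 25, skipping weekends) reaches Friday, September 25, 2020.
The date termination becomes effective: 28 calendar days after September 25, 2020 is October 23, 2020.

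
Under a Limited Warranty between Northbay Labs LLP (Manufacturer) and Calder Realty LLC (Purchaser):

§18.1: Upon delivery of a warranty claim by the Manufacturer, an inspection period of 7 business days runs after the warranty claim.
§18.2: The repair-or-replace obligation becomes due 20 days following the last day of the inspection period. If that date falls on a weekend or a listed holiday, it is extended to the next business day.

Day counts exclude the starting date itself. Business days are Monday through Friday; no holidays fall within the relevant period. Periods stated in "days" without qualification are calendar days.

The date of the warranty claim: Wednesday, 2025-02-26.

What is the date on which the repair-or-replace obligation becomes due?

2025-03-27

From Wednesday, 2025-02-26, 7 business days (Feb 27, Feb 28, Mar 3, Mar 4, Mar 5, Mar 6, Mar 7, skipping weekends) brings us to Friday, 2025-03-07, which is the last day of the inspection period.
Adding 20 calendar days to 2025-03-07 gives 2025-03-27, which is the date on which the repair-or-replace obligation becomes due. 2025-03-27 is a Thursday, so no roll-forward applies.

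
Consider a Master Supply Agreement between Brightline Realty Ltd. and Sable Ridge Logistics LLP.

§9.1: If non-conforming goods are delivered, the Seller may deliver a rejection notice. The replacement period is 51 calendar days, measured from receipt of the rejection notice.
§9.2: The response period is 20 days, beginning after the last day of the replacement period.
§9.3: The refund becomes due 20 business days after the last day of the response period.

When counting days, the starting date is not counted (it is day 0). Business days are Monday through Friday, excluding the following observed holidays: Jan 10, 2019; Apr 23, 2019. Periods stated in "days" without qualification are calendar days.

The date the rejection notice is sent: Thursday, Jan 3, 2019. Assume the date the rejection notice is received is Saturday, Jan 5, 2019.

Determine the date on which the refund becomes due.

Apr 12, 2019

The last day of the replacement period: 51 calendar days after Jan 5, 2019 is Feb 25, 2019.
The last day of the response period: 20 calendar days after Feb 25, 2019 is Mar 17, 2019.
From Sunday, Mar 17, 2019, 20 business days (Mar 18, Mar 19, Mar 20, Mar 21, …, Apr 10, Apr 11, Apr 12, skipping weekends) brings us to Friday, Apr 12, 2019, which is the date on which the refund becomes due.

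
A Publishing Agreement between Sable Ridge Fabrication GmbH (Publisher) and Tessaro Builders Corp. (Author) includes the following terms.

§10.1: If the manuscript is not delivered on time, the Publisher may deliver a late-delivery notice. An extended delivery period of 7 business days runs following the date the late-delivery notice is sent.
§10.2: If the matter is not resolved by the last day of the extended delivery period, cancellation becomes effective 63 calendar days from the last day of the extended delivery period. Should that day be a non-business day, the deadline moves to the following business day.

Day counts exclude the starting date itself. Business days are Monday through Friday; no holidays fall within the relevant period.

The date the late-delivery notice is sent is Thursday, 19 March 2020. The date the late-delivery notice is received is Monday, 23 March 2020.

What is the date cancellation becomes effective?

1 June 2020

From Thursday, 19 March 2020, 7 business days (Mar 20, Mar 23, Mar 24, Mar 25, Mar 26, Mar 27, Mar 30, skipping weekends) brings us to Monday, 30 March 2020, which is the last day of the extended delivery period.
Adding 63 calendar days to 30 March 2020 gives 1 June 2020, which is the date cancellation becomes effective. 1 June 2020 is a Monday, so no roll-forward applies.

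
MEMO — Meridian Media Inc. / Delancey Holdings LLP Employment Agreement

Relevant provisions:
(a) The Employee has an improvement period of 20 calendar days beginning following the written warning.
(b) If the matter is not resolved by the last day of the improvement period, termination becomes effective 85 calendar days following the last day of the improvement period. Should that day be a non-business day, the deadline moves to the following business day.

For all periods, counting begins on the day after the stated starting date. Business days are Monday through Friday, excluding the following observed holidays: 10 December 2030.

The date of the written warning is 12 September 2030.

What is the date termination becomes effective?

The last day of the improvement period: 20 calendar days after 12 September 2030 is 2 October 2030.
The date termination becomes effective: 2 October 2030 + 85 days = 26 December 2030. 26 December 2030 is a Thursday and is not a listed holiday, so no roll-forward applies.

26 December 2030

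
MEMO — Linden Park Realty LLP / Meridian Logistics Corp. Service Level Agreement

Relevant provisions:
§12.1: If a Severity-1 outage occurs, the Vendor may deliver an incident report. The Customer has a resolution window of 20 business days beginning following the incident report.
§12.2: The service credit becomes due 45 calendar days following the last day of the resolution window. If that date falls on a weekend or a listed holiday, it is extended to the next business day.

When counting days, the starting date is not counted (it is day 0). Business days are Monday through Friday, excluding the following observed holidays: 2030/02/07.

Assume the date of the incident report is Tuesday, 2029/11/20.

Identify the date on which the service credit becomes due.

From Tuesday, 2029/11/20, 20 business days (Nov 21, Nov 22, Nov 23, Nov 26, …, Dec 14, Dec 17, Dec 18, skipping weekends) brings us to Tuesday, 2029/12/18, which is the last day of the resolution window.
The date on which the service credit becomes due: 2029/12/18 + 45 days = 2030/02/01. 2030/02/01 is a Friday and is not a listed holiday, so no roll-forward applies.

2030/02/01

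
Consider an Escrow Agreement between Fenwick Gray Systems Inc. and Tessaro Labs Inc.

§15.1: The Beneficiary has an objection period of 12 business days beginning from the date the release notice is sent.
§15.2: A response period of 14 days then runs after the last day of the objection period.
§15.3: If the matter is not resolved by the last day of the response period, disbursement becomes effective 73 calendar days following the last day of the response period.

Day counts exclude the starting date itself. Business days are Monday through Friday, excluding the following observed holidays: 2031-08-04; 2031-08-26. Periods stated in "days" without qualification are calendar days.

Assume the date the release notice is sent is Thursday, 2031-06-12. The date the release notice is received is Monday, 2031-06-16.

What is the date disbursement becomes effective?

From Thursday, 2031-06-12, 12 business days (Jun 13, Jun 16, Jun 17, Jun 18, …, Jun 26, Jun 27, Jun 30, skipping weekends) brings us to Monday, 2031-06-30, which is the last day of the objection period.
Adding 14 calendar days to 2031-06-30 gives 2031-07-14, which is the last day of the response period.
The date disbursement becomes effective: 73 calendar days after 2031-07-14 is 2031-09-25.

2031-09-25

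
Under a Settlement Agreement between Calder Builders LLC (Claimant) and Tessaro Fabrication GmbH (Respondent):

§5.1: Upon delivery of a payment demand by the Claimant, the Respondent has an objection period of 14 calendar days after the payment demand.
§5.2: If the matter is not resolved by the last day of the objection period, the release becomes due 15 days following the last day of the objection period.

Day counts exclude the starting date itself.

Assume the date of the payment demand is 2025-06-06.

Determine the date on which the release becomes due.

The last day of the objection period: 14 calendar days after 2025-06-06 is 2025-06-20.
The date on which the release becomes due: 2025-06-20 + 15 days = 2025-07-05.

2025-07-05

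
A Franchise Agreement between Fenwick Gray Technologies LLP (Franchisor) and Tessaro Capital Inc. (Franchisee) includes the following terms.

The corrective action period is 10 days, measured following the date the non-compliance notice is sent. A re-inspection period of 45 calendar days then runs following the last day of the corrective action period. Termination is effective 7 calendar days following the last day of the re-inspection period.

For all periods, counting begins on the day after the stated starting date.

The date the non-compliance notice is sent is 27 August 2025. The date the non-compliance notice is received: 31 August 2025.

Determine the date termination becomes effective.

28 October 2025

The last day of the corrective action period: 10 calendar days after 27 August 2025 is 6 September 2025.
Adding 45 calendar days to 6 September 2025 gives 21 October 2025, which is the last day of the re-inspection period.
The date termination becomes effective: 21 October 2025 + 7 days = 28 October 2025.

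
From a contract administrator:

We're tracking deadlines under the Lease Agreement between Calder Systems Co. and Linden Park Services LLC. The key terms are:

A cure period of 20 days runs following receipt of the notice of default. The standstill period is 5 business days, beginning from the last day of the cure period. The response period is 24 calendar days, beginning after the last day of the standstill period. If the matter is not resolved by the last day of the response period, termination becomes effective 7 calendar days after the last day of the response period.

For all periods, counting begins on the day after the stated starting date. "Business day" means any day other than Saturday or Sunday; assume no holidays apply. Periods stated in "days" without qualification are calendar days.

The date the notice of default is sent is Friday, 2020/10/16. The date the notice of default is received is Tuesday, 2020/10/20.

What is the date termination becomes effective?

The last day of the cure period: 20 calendar days after 2020/10/20 is 2020/11/09.
The last day of the standstill period: counting 5 business days from Monday, 2020/11/09 (Nov 10, Nov 11, Nov 12, Nov 13, Nov 16, skipping weekends) reaches Monday, 2020/11/16.
The last day of the response period: 24 calendar days after 2020/11/16 is 2020/12/10.
The date termination becomes effective: 7 calendar days after 2020/12/10 is 2020/12/17.

2020/12/17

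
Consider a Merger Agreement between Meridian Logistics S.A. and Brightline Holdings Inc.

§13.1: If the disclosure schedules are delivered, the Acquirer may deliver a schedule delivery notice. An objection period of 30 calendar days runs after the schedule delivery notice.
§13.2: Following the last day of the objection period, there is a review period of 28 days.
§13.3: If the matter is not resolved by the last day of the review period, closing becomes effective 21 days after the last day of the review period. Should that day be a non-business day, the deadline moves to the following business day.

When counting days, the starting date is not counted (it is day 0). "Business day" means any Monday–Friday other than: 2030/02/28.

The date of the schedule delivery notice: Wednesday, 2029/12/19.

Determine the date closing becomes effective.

Adding 30 calendar days to 2029/12/19 gives 2030/01/18, which is the last day of the objection period.
The last day of the review period: 28 calendar days after 2030/01/18 is 2030/02/15.
Adding 21 calendar days to 2030/02/15 gives 2030/03/08, which is the date closing becomes effective. 2030/03/08 is a Friday and is not a listed holiday, so no roll-forward applies.

2030/03/08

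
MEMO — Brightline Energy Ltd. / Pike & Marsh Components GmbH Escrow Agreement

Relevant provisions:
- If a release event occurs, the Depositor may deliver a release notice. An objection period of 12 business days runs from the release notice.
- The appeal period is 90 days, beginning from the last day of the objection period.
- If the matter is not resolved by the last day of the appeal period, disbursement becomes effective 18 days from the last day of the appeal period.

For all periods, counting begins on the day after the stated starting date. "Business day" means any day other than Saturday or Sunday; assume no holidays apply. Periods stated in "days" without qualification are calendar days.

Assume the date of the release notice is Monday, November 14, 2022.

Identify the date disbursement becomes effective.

March 18, 2023

The last day of the objection period: counting 12 business days from Monday, November 14, 2022 (Nov 15, Nov 16, Nov 17, Nov 18, …, Nov 28, Nov 29, Nov 30, skipping weekends) reaches Wednesday, November 30, 2022.
The last day of the appeal period: 90 calendar days after November 30, 2022 is February 28, 2023.
The date disbursement becomes effective: 18 calendar days after February 28, 2023 is March 18, 2023.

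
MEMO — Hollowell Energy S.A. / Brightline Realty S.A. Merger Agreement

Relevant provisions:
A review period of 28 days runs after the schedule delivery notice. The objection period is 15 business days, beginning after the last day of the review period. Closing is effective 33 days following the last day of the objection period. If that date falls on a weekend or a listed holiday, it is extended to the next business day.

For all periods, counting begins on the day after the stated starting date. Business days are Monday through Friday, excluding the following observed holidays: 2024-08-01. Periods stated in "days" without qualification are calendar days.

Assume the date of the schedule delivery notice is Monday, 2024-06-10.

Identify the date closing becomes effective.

2024-09-02

The last day of the review period: 2024-06-10 + 28 days = 2024-07-08.
From Monday, 2024-07-08, 15 business days (Jul 9, Jul 10, Jul 11, Jul 12, …, Jul 25, Jul 26, Jul 29, skipping weekends) brings us to Monday, 2024-07-29, which is the last day of the objection period.
The date closing becomes effective: 2024-07-29 + 33 days = 2024-08-31. That falls on a Saturday, so it rolls to the next business day, Monday, 2024-09-02.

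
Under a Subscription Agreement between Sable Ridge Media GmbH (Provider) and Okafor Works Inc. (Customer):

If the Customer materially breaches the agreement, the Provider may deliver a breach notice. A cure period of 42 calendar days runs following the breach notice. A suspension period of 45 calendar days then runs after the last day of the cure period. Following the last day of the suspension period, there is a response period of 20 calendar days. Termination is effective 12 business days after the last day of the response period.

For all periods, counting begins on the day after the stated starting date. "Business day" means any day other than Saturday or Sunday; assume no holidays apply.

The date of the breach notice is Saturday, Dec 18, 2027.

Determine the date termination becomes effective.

Apr 19, 2028

The last day of the cure period: Dec 18, 2027 + 42 days = Jan 29, 2028.
The last day of the suspension period: Jan 29, 2028 + 45 days = Mar 14, 2028.
The last day of the response period: Mar 14, 2028 + 20 days = Apr 3, 2028.
The date termination becomes effective: 12 business days after Monday, Apr 3, 2028, skipping weekends — Apr 4, Apr 5, Apr 6, Apr 7, …, Apr 17, Apr 18, Apr 19 — lands on Wednesday, Apr 19, 2028.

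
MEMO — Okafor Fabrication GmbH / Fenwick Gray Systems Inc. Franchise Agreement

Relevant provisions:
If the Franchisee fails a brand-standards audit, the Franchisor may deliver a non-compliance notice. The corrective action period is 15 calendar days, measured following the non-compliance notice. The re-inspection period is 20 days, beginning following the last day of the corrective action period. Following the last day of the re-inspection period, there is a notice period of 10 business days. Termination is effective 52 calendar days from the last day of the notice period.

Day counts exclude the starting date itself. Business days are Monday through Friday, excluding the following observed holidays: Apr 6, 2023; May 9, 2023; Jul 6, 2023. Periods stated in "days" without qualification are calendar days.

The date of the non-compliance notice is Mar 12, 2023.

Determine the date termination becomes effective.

Jun 19, 2023

Adding 15 calendar days to Mar 12, 2023 gives Mar 27, 2023, which is the last day of the corrective action period.
The last day of the re-inspection period: 20 calendar days after Mar 27, 2023 is Apr 16, 2023.
From Sunday, Apr 16, 2023, 10 business days (Apr 17, Apr 18, Apr 19, Apr 20, Apr 21, Apr 24, Apr 25, Apr 26, Apr 27, Apr 28, skipping weekends) brings us to Friday, Apr 28, 2023, which is the last day of the notice period.
The date termination becomes effective: 52 calendar days after Apr 28, 2023 is Jun 19, 2023.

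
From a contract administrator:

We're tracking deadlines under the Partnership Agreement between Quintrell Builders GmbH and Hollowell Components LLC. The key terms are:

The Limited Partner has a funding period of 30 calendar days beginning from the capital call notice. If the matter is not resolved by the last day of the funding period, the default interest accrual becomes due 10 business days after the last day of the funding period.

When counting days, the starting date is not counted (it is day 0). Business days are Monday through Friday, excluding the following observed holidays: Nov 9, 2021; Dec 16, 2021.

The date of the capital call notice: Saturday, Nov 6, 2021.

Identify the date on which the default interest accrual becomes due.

The last day of the funding period: Nov 6, 2021 + 30 days = Dec 6, 2021.
From Monday, Dec 6, 2021, 10 business days (Dec 7, Dec 8, Dec 9, Dec 10, Dec 13, Dec 14, Dec 15, Dec 17, Dec 20, Dec 21, skipping weekends and the listed holiday on Dec 16) brings us to Tuesday, Dec 21, 2021, which is the date on which the default interest accrual becomes due.

Dec 21, 2021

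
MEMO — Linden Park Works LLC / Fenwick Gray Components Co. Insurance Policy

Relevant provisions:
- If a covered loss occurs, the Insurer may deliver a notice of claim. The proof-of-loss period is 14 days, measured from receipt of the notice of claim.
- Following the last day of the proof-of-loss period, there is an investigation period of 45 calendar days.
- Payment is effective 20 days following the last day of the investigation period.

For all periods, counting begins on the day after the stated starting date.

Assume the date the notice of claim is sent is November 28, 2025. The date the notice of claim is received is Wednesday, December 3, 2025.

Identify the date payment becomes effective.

Adding 14 calendar days to December 3, 2025 gives December 17, 2025, which is the last day of the proof-of-loss period.
The last day of the investigation period: 45 calendar days after December 17, 2025 is January 31, 2026.
The date payment becomes effective: 20 calendar days after January 31, 2026 is February 20, 2026.

February 20, 2026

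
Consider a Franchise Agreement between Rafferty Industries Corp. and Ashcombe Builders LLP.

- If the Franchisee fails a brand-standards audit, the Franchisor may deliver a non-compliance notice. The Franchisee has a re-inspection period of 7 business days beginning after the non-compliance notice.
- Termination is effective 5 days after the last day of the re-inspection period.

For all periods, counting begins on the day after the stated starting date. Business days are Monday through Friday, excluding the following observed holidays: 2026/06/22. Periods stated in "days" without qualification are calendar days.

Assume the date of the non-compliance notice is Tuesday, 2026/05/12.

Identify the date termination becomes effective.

2026/05/26

From Tuesday, 2026/05/12, 7 business days (May 13, May 14, May 15, May 18, May 19, May 20, May 21, skipping weekends) brings us to Thursday, 2026/05/21, which is the last day of the re-inspection period.
The date termination becomes effective: 2026/05/21 + 5 days = 2026/05/26.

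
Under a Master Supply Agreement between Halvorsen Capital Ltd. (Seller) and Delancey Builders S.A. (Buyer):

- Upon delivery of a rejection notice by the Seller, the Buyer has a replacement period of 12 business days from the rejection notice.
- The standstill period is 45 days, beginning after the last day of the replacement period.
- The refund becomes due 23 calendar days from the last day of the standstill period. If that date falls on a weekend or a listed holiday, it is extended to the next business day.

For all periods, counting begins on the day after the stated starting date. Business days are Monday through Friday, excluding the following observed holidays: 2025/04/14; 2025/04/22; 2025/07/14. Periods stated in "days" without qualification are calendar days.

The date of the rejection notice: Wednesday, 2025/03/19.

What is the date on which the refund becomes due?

2025/06/11

The last day of the replacement period: counting 12 business days from Wednesday, 2025/03/19 (Mar 20, Mar 21, Mar 24, Mar 25, …, Apr 2, Apr 3, Apr 4, skipping weekends) reaches Friday, 2025/04/04.
The last day of the standstill period: 45 calendar days after 2025/04/04 is 2025/05/19.
Adding 23 calendar days to 2025/05/19 gives 2025/06/11, which is the date on which the refund becomes due. 2025/06/11 is a Wednesday and is not a listed holiday, so no roll-forward applies.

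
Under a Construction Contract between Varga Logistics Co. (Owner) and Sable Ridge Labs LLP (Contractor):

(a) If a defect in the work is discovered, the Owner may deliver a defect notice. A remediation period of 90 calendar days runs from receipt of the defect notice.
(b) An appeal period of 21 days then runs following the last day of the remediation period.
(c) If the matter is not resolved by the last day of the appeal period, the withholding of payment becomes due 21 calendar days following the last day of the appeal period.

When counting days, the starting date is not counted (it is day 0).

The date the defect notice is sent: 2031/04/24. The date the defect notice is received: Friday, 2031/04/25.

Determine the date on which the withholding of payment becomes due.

2031/09/04

The last day of the remediation period: 2031/04/25 + 90 days = 2031/07/24.
Adding 21 calendar days to 2031/07/24 gives 2031/08/14, which is the last day of the appeal period.
The date on which the withholding of payment becomes due: 21 calendar days after 2031/08/14 is 2031/09/04.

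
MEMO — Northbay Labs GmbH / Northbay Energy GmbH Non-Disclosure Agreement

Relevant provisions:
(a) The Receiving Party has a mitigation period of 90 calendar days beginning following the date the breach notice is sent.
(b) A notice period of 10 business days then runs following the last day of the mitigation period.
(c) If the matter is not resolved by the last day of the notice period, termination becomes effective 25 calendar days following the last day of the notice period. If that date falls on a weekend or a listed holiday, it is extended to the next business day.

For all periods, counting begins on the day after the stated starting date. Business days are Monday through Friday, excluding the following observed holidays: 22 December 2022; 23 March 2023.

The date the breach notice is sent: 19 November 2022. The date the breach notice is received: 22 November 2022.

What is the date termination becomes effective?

28 March 2023

The last day of the mitigation period: 90 calendar days after 19 November 2022 is 17 February 2023.
From Friday, 17 February 2023, 10 business days (Feb 20, Feb 21, Feb 22, Feb 23, Feb 24, Feb 27, Feb 28, Mar 1, Mar 2, Mar 3, skipping weekends) brings us to Friday, 3 March 2023, which is the last day of the notice period.
The date termination becomes effective: 3 March 2023 + 25 days = 28 March 2023. 28 March 2023 is a Tuesday and is not a listed holiday, so no roll-forward applies.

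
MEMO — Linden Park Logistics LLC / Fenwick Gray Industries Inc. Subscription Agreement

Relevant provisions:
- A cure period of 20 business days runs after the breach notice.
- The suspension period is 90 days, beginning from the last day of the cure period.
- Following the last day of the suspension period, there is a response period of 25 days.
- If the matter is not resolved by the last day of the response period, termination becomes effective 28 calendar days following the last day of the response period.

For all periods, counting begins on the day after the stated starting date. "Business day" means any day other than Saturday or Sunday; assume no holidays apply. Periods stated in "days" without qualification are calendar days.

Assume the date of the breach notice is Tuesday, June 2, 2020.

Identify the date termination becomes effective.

The last day of the cure period: counting 20 business days from Tuesday, June 2, 2020 (Jun 3, Jun 4, Jun 5, Jun 8, …, Jun 26, Jun 29, Jun 30, skipping weekends) reaches Tuesday, June 30, 2020.
Adding 90 calendar days to June 30, 2020 gives September 28, 2020, which is the last day of the suspension period.
Adding 25 calendar days to September 28, 2020 gives October 23, 2020, which is the last day of the response period.
The date termination becomes effective: 28 calendar days after October 23, 2020 is November 20, 2020.

November 20, 2020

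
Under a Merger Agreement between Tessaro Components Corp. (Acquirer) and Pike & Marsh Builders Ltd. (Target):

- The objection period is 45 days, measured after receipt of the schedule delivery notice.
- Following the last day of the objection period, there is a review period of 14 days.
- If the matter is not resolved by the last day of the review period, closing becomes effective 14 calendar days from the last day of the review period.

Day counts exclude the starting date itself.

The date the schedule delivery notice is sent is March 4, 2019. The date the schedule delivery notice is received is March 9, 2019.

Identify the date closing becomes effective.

The last day of the objection period: March 9, 2019 + 45 days = April 23, 2019.
Adding 14 calendar days to April 23, 2019 gives May 7, 2019, which is the last day of the review period.
The date closing becomes effective: May 7, 2019 + 14 days = May 21, 2019.

May 21, 2019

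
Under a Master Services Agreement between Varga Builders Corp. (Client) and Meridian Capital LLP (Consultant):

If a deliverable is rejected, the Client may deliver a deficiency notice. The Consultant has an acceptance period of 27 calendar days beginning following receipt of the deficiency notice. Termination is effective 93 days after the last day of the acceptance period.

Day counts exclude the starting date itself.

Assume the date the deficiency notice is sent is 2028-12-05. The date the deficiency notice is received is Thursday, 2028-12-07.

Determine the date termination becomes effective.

The last day of the acceptance period: 27 calendar days after 2028-12-07 is 2029-01-03.
The date termination becomes effective: 2029-01-03 + 93 days = 2029-04-06.

2029-04-06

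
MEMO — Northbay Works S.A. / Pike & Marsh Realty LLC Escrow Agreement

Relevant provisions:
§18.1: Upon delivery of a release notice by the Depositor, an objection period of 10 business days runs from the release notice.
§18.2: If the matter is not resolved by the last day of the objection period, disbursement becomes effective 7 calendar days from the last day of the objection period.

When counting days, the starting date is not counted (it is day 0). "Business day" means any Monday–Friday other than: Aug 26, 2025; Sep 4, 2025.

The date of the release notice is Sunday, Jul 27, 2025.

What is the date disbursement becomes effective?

Aug 15, 2025

From Sunday, Jul 27, 2025, 10 business days (Jul 28, Jul 29, Jul 30, Jul 31, Aug 1, Aug 4, Aug 5, Aug 6, Aug 7, Aug 8, skipping weekends) brings us to Friday, Aug 8, 2025, which is the last day of the objection period.
The date disbursement becomes effective: 7 calendar days after Aug 8, 2025 is Aug 15, 2025.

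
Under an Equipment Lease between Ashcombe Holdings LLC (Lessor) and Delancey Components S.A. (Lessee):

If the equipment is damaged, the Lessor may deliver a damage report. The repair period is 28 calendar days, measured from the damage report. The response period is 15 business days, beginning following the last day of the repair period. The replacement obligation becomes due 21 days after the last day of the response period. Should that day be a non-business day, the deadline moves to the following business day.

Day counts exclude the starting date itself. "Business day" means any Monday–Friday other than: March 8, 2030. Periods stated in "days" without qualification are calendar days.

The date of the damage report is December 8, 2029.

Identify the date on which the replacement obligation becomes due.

Adding 28 calendar days to December 8, 2029 gives January 5, 2030, which is the last day of the repair period.
The last day of the response period: counting 15 business days from Saturday, January 5, 2030 (Jan 7, Jan 8, Jan 9, Jan 10, …, Jan 23, Jan 24, Jan 25, skipping weekends) reaches Friday, January 25, 2030.
The date on which the replacement obligation becomes due: 21 calendar days after January 25, 2030 is February 15, 2030. February 15, 2030 is a Friday and is not a listed holiday, so no roll-forward applies.

February 15, 2030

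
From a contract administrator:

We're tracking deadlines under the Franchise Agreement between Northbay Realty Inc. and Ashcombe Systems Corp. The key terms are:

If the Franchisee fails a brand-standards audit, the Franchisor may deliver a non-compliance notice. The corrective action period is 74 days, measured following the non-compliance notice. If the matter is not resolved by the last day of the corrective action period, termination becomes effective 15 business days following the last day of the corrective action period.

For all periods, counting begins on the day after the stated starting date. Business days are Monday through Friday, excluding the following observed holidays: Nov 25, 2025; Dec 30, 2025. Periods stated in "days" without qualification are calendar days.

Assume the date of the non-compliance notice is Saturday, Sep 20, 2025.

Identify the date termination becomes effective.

Dec 24, 2025

The last day of the corrective action period: Sep 20, 2025 + 74 days = Dec 3, 2025.
The date termination becomes effective: 15 business days after Wednesday, Dec 3, 2025, skipping weekends — Dec 4, Dec 5, Dec 8, Dec 9, …, Dec 22, Dec 23, Dec 24 — lands on Wednesday, Dec 24, 2025.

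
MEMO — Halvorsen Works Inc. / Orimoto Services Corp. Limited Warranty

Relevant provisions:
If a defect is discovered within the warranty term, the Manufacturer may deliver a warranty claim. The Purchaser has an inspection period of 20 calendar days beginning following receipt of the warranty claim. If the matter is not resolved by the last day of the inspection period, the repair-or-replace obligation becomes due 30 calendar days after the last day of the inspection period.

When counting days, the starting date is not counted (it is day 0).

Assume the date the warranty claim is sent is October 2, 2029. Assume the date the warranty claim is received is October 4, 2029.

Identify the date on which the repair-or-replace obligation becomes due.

November 23, 2029

Adding 20 calendar days to October 4, 2029 gives October 24, 2029, which is the last day of the inspection period.
Adding 30 calendar days to October 24, 2029 gives November 23, 2029, which is the date on which the repair-or-replace obligation becomes due.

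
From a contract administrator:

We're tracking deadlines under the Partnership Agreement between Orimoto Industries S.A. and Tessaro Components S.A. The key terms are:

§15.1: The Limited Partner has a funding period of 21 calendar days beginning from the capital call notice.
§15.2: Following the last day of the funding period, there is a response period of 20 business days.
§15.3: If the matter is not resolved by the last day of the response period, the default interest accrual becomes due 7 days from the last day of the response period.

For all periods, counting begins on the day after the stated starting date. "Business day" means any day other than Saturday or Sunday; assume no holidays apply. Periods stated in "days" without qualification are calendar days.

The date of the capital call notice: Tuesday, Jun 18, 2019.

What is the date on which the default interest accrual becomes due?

Aug 13, 2019

Adding 21 calendar days to Jun 18, 2019 gives Jul 9, 2019, which is the last day of the funding period.
The last day of the response period: counting 20 business days from Tuesday, Jul 9, 2019 (Jul 10, Jul 11, Jul 12, Jul 15, …, Aug 2, Aug 5, Aug 6, skipping weekends) reaches Tuesday, Aug 6, 2019.
Adding 7 calendar days to Aug 6, 2019 gives Aug 13, 2019, which is the date on which the default interest accrual becomes due.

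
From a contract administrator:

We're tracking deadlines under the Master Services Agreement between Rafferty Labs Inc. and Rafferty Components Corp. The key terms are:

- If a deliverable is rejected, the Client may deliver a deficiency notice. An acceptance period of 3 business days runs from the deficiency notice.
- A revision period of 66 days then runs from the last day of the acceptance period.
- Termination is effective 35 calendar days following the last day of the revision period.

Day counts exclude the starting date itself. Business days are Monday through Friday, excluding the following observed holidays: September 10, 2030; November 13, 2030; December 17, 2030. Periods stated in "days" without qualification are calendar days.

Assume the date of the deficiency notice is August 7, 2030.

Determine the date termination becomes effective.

November 21, 2030

The last day of the acceptance period: counting 3 business days from Wednesday, August 7, 2030 (Aug 8, Aug 9, Aug 12, skipping weekends) reaches Monday, August 12, 2030.
The last day of the revision period: 66 calendar days after August 12, 2030 is October 17, 2030.
The date termination becomes effective: 35 calendar days after October 17, 2030 is November 21, 2030.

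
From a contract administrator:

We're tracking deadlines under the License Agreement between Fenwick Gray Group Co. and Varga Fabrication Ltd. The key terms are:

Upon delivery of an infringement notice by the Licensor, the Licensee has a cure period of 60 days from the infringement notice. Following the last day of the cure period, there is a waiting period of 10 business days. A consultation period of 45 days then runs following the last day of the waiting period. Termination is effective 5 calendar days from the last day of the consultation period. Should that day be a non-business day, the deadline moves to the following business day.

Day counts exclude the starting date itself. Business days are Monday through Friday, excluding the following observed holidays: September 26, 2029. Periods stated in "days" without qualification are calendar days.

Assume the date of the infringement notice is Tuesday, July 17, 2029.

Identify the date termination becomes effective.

November 20, 2029

The last day of the cure period: July 17, 2029 + 60 days = September 15, 2029.
The last day of the waiting period: 10 business days after Saturday, September 15, 2029, skipping weekends and the listed holiday on Sep 26 — Sep 17, Sep 18, Sep 19, Sep 20, Sep 21, Sep 24, Sep 25, Sep 27, Sep 28, Oct 1 — lands on Monday, October 1, 2029.
The last day of the consultation period: 45 calendar days after October 1, 2029 is November 15, 2029.
Adding 5 calendar days to November 15, 2029 gives November 20, 2029, which is the date termination becomes effective. November 20, 2029 is a Tuesday and is not a listed holiday, so no roll-forward applies.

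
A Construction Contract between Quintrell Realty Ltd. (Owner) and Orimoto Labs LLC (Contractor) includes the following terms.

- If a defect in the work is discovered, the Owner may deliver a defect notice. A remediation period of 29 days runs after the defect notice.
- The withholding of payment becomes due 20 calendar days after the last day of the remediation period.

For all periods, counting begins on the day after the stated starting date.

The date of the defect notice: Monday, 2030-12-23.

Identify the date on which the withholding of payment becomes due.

Adding 29 calendar days to 2030-12-23 gives 2031-01-21, which is the last day of the remediation period.
The date on which the withholding of payment becomes due: 20 calendar days after 2031-01-21 is 2031-02-10.

2031-02-10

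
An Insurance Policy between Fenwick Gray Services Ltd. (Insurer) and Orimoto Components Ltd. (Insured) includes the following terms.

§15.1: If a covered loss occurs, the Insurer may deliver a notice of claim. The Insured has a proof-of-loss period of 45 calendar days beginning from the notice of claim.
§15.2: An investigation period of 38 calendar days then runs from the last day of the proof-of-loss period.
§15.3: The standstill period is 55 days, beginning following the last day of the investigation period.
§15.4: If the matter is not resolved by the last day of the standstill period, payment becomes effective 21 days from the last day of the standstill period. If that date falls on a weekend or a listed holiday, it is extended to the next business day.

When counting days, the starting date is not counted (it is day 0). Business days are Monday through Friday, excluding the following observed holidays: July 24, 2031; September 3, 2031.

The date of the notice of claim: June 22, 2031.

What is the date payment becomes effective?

The last day of the proof-of-loss period: June 22, 2031 + 45 days = August 6, 2031.
Adding 38 calendar days to August 6, 2031 gives September 13, 2031, which is the last day of the investigation period.
The last day of the standstill period: 55 calendar days after September 13, 2031 is November 7, 2031.
Adding 21 calendar days to November 7, 2031 gives November 28, 2031, which is the date payment becomes effective. November 28, 2031 is a Friday and is not a listed holiday, so no roll-forward applies.

November 28, 2031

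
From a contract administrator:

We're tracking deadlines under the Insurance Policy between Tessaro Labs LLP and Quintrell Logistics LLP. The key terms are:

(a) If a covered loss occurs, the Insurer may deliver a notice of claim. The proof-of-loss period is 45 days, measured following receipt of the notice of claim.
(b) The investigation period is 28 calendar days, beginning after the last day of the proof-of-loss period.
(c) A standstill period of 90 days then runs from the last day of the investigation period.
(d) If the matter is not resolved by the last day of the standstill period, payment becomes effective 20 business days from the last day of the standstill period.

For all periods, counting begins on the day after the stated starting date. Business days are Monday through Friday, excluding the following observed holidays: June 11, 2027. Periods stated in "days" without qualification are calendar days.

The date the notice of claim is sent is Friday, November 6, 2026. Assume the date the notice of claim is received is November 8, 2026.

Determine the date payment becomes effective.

May 18, 2027

The last day of the proof-of-loss period: November 8, 2026 + 45 days = December 23, 2026.
Adding 28 calendar days to December 23, 2026 gives January 20, 2027, which is the last day of the investigation period.
The last day of the standstill period: 90 calendar days after January 20, 2027 is April 20, 2027.
The date payment becomes effective: counting 20 business days from Tuesday, April 20, 2027 (Apr 21, Apr 22, Apr 23, Apr 26, …, May 14, May 17, May 18, skipping weekends) reaches Tuesday, May 18, 2027.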